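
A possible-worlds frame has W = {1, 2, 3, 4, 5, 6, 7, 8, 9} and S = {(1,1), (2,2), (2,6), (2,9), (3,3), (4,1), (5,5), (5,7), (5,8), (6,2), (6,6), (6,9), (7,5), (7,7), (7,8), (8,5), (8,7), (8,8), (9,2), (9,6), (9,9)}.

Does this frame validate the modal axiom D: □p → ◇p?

Yes

The schema D characterises exactly the serial frames.
Serial: yes — every world has a successor (e.g. 1 S 1).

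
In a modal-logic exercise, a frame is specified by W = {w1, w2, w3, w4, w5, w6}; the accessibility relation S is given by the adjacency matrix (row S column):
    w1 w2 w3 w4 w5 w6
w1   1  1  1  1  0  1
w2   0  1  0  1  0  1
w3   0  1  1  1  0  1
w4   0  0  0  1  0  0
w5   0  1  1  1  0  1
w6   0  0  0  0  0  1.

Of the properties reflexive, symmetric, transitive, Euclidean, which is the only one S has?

transitive

Reflexive: no — w5 is not related to itself.
Symmetric: no — w1 S w2 but not w2 S w1.
Transitive: yes — every two-step S-path is closed by a direct edge.
Euclidean: no — w1 S w2 and w1 S w3, but not w2 S w3.
Only transitive holds.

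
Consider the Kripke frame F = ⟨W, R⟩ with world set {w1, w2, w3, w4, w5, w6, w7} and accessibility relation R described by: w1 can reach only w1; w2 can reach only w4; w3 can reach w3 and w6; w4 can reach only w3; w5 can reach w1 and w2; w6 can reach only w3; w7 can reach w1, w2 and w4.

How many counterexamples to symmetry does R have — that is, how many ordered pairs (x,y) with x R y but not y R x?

Enumerating: (w2,w4), (w4,w3), (w5,w1), (w5,w2), (w7,w1), (w7,w2), (w7,w4).

7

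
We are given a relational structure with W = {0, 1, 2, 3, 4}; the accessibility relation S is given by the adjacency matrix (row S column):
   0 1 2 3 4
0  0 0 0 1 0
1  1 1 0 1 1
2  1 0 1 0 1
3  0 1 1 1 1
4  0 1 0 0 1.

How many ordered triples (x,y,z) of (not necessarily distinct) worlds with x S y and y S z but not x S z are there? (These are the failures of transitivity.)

Enumerating: (0,3,1), (0,3,2), (0,3,4), (1,3,2), (2,0,3), (2,4,1), (3,1,0), (3,2,0), (4,1,0), (4,1,3).

10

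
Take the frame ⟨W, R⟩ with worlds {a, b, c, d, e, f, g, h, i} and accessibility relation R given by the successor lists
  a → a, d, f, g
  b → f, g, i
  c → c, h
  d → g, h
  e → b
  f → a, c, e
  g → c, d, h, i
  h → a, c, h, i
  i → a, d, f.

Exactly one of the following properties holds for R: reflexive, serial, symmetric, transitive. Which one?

serial

Reflexive: no — b is not related to itself.
Serial: yes — every world has a successor (e.g. a R a).
Symmetric: no — a R d but not d R a.
Transitive: no — a R d and d R h, but not a R h.
Only serial holds.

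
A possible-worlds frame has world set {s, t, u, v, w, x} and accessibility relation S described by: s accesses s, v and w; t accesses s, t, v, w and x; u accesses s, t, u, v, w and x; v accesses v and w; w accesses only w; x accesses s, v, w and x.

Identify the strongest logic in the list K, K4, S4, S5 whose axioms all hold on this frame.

S4

Transitive (axiom 4): yes — every two-step S-path is closed by a direct edge.
Reflexive (axiom T): yes — every world is S-related to itself.
Euclidean (axiom 5): no — s S w and s S v, but not w S v.
So F validates K, K4, S4; S5 would additionally require S to be Euclidean. The strongest is S4.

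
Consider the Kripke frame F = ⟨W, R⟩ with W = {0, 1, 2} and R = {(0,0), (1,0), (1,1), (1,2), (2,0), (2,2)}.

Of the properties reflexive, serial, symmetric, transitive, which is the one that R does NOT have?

Reflexive: yes — every world is R-related to itself.
Serial: yes — every world has a successor (e.g. 0 R 0).
Symmetric: no — 1 R 0 but not 0 R 1.
Transitive: yes — every two-step R-path is closed by a direct edge.
Only symmetric fails.

symmetric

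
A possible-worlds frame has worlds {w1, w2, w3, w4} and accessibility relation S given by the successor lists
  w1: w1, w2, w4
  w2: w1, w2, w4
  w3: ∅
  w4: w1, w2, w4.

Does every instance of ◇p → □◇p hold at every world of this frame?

The schema 5 characterises exactly the Euclidean frames.
Euclidean: yes — any two successors of a common world are S-related.

Yes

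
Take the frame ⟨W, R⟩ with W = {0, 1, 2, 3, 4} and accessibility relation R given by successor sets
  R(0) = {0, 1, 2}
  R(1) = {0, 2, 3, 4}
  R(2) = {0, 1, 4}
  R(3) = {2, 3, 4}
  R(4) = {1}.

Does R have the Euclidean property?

Euclidean: no — 1 R 0 and 1 R 3, but not 0 R 3.

No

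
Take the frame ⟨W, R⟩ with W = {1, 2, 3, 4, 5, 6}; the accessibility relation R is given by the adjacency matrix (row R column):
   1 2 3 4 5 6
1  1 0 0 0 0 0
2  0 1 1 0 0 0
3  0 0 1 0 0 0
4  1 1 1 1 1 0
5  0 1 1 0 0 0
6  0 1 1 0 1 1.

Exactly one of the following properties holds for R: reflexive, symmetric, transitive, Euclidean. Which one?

Reflexive: no — 5 is not related to itself.
Symmetric: no — 2 R 3 but not 3 R 2.
Transitive: yes — every two-step R-path is closed by a direct edge.
Euclidean: no — 4 R 1 and 4 R 2, but not 1 R 2.
Only transitive holds.

transitive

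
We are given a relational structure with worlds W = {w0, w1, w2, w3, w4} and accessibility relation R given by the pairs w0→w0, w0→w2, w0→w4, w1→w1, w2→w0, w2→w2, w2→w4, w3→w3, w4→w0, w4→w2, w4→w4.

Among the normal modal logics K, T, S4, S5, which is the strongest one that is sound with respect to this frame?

S5

Reflexive (axiom T): yes — every world is R-related to itself.
Transitive (axiom 4): yes — every two-step R-path is closed by a direct edge.
Euclidean (axiom 5): yes — any two successors of a common world are R-related.
So F validates K, T, S4, S5. The strongest is S5.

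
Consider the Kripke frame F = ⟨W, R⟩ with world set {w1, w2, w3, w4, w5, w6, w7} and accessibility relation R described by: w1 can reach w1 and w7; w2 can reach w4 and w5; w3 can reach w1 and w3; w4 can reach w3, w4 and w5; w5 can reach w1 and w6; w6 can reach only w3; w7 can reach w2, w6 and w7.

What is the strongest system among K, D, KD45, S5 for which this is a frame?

Serial (axiom D): yes — every world has a successor (e.g. w1 R w1).
Euclidean (axiom 5): no — w2 R w5 and w2 R w4, but not w5 R w4.
Transitive (axiom 4): no — w1 R w7 and w7 R w2, but not w1 R w2.
Reflexive (axiom T): no — w2 is not related to itself.
So F validates K, D; KD45 would additionally require R to be Euclidean and transitive. The strongest is D.

D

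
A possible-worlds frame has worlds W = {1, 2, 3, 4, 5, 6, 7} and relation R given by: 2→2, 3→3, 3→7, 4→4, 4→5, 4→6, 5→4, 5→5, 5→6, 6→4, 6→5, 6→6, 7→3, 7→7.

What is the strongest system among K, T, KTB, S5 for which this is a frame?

Reflexive (axiom T): no — 1 is not related to itself.
Symmetric (axiom B): yes — every pair in R has its reverse in R.
Euclidean (axiom 5): yes — any two successors of a common world are R-related.
So F validates K; T would additionally require R to be reflexive. The strongest is K.

K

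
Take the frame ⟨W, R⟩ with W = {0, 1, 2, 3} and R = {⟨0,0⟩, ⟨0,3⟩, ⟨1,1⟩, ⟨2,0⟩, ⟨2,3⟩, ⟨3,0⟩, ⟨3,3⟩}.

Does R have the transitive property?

Transitive: yes — every two-step R-path is closed by a direct edge.

Yes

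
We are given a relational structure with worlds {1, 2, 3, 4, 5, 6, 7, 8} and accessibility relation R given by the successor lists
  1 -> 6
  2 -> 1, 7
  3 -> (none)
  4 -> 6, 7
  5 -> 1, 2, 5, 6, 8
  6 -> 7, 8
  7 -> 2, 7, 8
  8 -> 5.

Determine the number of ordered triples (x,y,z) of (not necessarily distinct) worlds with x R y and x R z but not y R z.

Enumerating: (1,6,6), (2,1,1), (2,1,7), (2,7,1), (4,6,6), (4,7,6), (5,1,1), (5,1,2), (5,1,5), (5,1,8), (5,2,2), (5,2,5), … and 17 more.
Total: 29.

29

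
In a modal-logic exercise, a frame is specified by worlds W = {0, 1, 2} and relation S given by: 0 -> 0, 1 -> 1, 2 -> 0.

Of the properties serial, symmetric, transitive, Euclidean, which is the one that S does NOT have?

symmetric

Serial: yes — every world has a successor (e.g. 0 S 0).
Symmetric: no — 2 S 0 but not 0 S 2.
Transitive: yes — every two-step S-path is closed by a direct edge.
Euclidean: yes — any two successors of a common world are S-related.
Only symmetric fails.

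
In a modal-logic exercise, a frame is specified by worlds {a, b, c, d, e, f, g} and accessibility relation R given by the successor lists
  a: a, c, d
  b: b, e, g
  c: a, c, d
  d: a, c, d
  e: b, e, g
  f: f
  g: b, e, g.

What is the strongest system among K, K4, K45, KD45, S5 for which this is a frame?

Transitive (axiom 4): yes — every two-step R-path is closed by a direct edge.
Euclidean (axiom 5): yes — any two successors of a common world are R-related.
Serial (axiom D): yes — every world has a successor (e.g. a R a).
Reflexive (axiom T): yes — every world is R-related to itself.
So F validates K, K4, K45, KD45, S5. The strongest is S5.

S5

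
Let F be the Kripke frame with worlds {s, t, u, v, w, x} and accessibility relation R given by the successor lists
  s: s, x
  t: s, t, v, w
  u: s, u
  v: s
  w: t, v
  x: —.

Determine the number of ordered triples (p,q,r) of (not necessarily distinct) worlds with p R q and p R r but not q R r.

13

Enumerating: (s,x,s), (s,x,x), (t,s,t), (t,s,v), (t,s,w), (t,v,t), (t,v,v), (t,v,w), (t,w,s), (t,w,w), (u,s,u), (w,v,t), (w,v,v).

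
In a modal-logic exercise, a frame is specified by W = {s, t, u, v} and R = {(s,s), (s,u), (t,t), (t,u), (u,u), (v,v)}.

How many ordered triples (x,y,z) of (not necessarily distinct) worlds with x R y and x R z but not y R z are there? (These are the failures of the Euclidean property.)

2

Enumerating: (s,u,s), (t,u,t).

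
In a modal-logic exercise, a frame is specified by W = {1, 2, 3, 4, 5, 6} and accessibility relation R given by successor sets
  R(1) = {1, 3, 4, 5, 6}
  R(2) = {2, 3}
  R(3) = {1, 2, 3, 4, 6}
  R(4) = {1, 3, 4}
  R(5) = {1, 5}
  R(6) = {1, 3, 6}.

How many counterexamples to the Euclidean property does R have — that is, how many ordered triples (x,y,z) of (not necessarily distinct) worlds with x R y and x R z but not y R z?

16

Enumerating: (1,3,5), (1,4,5), (1,4,6), (1,5,3), (1,5,4), (1,5,6), (1,6,4), (1,6,5), (3,1,2), (3,2,1), (3,2,4), (3,2,6), (3,4,2), (3,4,6), (3,6,2), (3,6,4).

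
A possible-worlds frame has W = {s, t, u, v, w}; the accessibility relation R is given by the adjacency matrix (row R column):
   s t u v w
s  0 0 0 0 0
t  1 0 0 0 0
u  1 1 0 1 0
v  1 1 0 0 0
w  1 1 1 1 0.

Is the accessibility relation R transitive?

Yes

Transitive: yes — every two-step R-path is closed by a direct edge.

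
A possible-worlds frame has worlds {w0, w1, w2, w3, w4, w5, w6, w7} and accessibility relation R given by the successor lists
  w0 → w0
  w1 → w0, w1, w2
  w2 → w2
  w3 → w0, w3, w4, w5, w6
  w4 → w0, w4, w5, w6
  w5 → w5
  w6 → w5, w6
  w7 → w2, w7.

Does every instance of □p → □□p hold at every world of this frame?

The schema 4 characterises exactly the transitive frames.
Transitive: yes — every two-step R-path is closed by a direct edge.

Yes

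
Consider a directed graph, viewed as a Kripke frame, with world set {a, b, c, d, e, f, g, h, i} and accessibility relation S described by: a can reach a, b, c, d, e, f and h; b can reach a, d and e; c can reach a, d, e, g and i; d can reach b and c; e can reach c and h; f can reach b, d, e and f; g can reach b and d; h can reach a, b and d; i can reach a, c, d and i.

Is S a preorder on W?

No

Reflexive: no — b is not related to itself.
Transitive: no — a S c and c S g, but not a S g.
So S is not a preorder.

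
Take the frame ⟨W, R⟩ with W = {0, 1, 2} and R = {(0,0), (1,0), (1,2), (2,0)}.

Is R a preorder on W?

Reflexive: no — 1 is not related to itself.
Transitive: yes — every two-step R-path is closed by a direct edge.
So R is not a preorder.

No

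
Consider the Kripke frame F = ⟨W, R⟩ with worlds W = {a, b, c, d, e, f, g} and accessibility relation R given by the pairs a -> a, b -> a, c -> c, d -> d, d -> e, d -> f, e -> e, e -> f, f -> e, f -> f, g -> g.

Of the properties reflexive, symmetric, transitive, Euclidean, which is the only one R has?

Reflexive: no — b is not related to itself.
Symmetric: no — b R a but not a R b.
Transitive: yes — every two-step R-path is closed by a direct edge.
Euclidean: no — d R e and d R d, but not e R d.
Only transitive holds.

transitive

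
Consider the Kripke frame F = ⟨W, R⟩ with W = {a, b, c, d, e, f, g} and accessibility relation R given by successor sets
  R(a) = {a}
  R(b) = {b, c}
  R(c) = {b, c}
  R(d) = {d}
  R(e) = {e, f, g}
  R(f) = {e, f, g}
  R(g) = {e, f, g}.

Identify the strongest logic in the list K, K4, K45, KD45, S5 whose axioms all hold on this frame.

S5

Transitive (axiom 4): yes — every two-step R-path is closed by a direct edge.
Euclidean (axiom 5): yes — any two successors of a common world are R-related.
Serial (axiom D): yes — every world has a successor (e.g. a R a).
Reflexive (axiom T): yes — every world is R-related to itself.
So F validates K, K4, K45, KD45, S5. The strongest is S5.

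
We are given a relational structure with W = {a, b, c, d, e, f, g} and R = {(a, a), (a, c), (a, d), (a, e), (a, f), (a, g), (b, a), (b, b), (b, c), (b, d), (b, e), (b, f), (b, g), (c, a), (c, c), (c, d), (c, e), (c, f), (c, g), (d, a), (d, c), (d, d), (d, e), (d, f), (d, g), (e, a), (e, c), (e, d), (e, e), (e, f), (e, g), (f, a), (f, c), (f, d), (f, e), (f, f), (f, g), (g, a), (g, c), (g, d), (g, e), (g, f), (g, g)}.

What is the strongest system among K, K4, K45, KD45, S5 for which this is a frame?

Transitive (axiom 4): yes — every two-step R-path is closed by a direct edge.
Euclidean (axiom 5): no — b R a and b R b, but not a R b.
Serial (axiom D): yes — every world has a successor (e.g. a R a).
Reflexive (axiom T): yes — every world is R-related to itself.
So F validates K, K4; K45 would additionally require R to be Euclidean. The strongest is K4.

K4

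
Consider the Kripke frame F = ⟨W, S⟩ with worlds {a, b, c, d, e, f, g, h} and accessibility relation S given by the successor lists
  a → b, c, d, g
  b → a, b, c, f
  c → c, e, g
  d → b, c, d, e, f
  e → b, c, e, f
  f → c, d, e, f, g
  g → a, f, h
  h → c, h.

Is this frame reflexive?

No

Reflexive: no — a is not related to itself.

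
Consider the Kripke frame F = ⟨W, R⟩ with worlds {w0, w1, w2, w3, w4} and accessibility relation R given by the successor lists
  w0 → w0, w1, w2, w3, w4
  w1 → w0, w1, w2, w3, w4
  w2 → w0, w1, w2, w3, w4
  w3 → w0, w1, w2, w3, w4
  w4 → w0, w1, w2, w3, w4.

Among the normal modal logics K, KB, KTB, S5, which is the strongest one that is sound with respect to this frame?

Symmetric (axiom B): yes — every pair in R has its reverse in R.
Reflexive (axiom T): yes — every world is R-related to itself.
Euclidean (axiom 5): yes — any two successors of a common world are R-related.
So F validates K, KB, KTB, S5. The strongest is S5.

S5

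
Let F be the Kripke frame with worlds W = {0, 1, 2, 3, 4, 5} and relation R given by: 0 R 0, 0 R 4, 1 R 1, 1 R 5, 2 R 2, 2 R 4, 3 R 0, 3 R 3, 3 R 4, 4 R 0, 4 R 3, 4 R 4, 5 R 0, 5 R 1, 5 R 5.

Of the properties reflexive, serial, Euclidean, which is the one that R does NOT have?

Reflexive: yes — every world is R-related to itself.
Serial: yes — every world has a successor (e.g. 0 R 0).
Euclidean: no — 4 R 0 and 4 R 3, but not 0 R 3.
Only Euclidean fails.

Euclidean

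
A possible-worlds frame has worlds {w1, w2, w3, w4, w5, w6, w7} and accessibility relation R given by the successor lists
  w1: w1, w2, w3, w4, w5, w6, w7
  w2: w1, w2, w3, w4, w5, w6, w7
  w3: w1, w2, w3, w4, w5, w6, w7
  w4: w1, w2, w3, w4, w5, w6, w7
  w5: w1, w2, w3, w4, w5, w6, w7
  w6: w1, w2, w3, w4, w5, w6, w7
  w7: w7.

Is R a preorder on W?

Yes

Reflexive: yes — every world is R-related to itself.
Transitive: yes — every two-step R-path is closed by a direct edge.
So R is a preorder.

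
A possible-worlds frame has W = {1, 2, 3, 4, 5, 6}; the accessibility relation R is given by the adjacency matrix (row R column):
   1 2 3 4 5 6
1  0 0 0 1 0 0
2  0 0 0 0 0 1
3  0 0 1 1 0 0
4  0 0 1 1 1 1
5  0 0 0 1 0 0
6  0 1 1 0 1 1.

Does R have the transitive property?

No

Transitive: no — 1 R 4 and 4 R 3, but not 1 R 3.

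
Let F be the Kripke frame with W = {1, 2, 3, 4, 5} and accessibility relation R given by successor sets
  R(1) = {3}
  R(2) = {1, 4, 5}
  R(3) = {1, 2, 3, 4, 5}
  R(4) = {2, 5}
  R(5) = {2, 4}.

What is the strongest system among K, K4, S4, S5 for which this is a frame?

K

Transitive (axiom 4): no — 1 R 3 and 3 R 2, but not 1 R 2.
Reflexive (axiom T): no — 1 is not related to itself.
Euclidean (axiom 5): no — 2 R 1 and 2 R 4, but not 1 R 4.
So F validates K; K4 would additionally require R to be transitive. The strongest is K.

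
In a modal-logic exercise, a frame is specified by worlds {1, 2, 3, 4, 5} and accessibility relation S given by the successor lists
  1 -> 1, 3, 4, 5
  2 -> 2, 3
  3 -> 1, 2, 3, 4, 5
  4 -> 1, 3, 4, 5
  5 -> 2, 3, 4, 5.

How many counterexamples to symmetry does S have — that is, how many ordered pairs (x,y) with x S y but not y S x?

Enumerating: (1,5), (5,2).

2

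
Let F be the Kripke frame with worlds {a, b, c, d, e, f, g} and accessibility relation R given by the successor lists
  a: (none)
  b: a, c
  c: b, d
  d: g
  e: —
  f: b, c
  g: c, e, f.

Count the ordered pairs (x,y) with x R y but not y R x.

8

Enumerating: (b,a), (c,d), (d,g), (f,b), (f,c), (g,c), (g,e), (g,f).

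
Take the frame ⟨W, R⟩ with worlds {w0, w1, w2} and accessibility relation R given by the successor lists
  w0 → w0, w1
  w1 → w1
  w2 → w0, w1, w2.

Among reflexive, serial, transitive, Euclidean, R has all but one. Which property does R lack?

Reflexive: yes — every world is R-related to itself.
Serial: yes — every world has a successor (e.g. w0 R w0).
Transitive: yes — every two-step R-path is closed by a direct edge.
Euclidean: no — w2 R w1 and w2 R w0, but not w1 R w0.
Only Euclidean fails.

Euclidean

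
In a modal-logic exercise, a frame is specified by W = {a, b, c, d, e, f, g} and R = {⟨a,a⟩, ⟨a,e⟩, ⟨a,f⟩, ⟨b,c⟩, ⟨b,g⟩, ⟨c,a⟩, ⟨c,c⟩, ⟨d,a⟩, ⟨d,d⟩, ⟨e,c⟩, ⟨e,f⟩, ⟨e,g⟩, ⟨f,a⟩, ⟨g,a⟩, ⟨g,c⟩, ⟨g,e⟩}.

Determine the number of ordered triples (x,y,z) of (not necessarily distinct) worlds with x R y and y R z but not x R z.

Enumerating: (a,e,c), (a,e,g), (b,c,a), (b,g,a), (b,g,e), (c,a,e), (c,a,f), (d,a,e), (d,a,f), (e,c,a), (e,f,a), (e,g,a), (e,g,e), (f,a,e), (f,a,f), (g,a,f), (g,e,f), (g,e,g).

18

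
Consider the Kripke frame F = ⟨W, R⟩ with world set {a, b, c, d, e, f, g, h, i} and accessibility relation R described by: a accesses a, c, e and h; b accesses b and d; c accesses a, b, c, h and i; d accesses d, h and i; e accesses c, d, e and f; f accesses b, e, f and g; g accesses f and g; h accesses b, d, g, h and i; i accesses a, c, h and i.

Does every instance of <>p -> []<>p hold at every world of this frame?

No

The schema 5 characterises exactly the Euclidean frames.
Euclidean: no — a R c and a R e, but not c R e.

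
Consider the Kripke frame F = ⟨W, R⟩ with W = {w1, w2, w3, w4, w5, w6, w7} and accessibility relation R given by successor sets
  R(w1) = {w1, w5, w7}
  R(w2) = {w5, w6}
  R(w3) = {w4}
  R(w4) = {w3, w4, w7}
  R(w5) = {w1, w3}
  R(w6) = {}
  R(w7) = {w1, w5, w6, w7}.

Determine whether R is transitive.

No

Transitive: no — w1 R w5 and w5 R w3, but not w1 R w3.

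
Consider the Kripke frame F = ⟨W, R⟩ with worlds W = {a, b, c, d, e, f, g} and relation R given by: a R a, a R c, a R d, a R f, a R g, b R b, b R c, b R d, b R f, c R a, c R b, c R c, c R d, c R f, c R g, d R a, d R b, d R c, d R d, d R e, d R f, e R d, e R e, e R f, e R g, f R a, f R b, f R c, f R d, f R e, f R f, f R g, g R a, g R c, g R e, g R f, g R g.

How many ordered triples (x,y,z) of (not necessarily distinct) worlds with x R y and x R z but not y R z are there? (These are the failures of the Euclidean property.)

34

Enumerating: (a,d,g), (a,g,d), (c,a,b), (c,b,a), (c,b,g), (c,d,g), (c,g,b), (c,g,d), (d,a,b), (d,a,e), (d,b,a), (d,b,e), … and 22 more.
Total: 34.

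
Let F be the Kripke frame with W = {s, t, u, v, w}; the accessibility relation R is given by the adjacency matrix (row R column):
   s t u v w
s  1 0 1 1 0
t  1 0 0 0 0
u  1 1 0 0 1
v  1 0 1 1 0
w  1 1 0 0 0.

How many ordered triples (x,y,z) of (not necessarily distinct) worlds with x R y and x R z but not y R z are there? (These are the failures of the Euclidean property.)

Enumerating: (s,u,u), (s,u,v), (u,s,t), (u,s,w), (u,t,t), (u,t,w), (u,w,w), (v,u,u), (v,u,v), (w,s,t), (w,t,t).

11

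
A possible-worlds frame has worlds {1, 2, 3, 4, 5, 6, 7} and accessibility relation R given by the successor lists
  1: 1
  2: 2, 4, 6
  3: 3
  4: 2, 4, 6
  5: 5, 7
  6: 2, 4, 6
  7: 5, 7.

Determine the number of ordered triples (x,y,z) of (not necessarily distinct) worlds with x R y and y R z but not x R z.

0

R is transitive; there are no such tuples.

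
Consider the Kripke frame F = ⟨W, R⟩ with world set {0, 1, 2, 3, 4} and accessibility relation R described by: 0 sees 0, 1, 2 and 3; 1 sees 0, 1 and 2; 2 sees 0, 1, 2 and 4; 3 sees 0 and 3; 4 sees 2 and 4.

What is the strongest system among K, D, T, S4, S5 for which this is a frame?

T

Serial (axiom D): yes — every world has a successor (e.g. 0 R 0).
Reflexive (axiom T): yes — every world is R-related to itself.
Transitive (axiom 4): no — 0 R 2 and 2 R 4, but not 0 R 4.
Euclidean (axiom 5): no — 0 R 1 and 0 R 3, but not 1 R 3.
So F validates K, D, T; S4 would additionally require R to be transitive. The strongest is T.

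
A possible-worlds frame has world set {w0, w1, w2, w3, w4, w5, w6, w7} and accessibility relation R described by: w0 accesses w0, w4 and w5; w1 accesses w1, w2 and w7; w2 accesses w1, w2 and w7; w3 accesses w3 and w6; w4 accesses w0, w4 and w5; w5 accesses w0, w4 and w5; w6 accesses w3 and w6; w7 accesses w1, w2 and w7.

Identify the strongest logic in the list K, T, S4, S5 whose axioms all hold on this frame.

Reflexive (axiom T): yes — every world is R-related to itself.
Transitive (axiom 4): yes — every two-step R-path is closed by a direct edge.
Euclidean (axiom 5): yes — any two successors of a common world are R-related.
So F validates K, T, S4, S5. The strongest is S5.

S5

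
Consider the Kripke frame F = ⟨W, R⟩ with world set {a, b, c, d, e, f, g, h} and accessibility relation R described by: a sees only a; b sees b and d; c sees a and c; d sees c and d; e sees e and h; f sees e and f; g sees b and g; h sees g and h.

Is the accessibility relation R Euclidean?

Euclidean: no — b R d and b R b, but not d R b.

No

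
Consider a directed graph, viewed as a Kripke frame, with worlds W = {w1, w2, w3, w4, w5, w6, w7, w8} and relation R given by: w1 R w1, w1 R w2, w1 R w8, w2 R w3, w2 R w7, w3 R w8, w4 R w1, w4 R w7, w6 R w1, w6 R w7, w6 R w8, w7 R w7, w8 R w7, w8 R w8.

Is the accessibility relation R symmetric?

No

Symmetric: no — w1 R w2 but not w2 R w1.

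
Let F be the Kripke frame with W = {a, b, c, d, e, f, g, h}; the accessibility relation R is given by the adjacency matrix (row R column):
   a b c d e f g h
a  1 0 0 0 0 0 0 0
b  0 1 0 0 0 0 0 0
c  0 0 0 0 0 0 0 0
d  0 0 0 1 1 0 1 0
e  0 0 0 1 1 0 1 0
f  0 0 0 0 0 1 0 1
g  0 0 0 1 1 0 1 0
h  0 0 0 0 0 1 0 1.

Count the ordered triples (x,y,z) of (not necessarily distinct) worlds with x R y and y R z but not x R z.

R is transitive; there are no such tuples.

0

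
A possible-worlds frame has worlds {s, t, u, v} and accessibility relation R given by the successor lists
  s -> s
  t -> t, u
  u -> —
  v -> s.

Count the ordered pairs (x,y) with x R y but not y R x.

Enumerating: (t,u), (v,s).

2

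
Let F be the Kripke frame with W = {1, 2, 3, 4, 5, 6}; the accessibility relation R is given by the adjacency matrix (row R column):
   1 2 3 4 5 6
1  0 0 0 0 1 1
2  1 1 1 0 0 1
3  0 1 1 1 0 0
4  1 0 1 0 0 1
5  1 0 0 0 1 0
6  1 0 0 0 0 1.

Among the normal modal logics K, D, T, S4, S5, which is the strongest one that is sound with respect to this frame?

Serial (axiom D): yes — every world has a successor (e.g. 1 R 5).
Reflexive (axiom T): no — 1 is not related to itself.
Transitive (axiom 4): no — 2 R 1 and 1 R 5, but not 2 R 5.
Euclidean (axiom 5): no — 1 R 5 and 1 R 6, but not 5 R 6.
So F validates K, D; T would additionally require R to be reflexive. The strongest is D.

D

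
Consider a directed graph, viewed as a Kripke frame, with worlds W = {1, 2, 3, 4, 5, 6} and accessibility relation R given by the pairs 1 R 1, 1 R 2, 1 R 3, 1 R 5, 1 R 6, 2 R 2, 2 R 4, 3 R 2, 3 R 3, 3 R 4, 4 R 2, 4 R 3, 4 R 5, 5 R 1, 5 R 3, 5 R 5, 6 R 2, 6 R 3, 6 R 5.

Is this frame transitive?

Transitive: no — 1 R 2 and 2 R 4, but not 1 R 4.

No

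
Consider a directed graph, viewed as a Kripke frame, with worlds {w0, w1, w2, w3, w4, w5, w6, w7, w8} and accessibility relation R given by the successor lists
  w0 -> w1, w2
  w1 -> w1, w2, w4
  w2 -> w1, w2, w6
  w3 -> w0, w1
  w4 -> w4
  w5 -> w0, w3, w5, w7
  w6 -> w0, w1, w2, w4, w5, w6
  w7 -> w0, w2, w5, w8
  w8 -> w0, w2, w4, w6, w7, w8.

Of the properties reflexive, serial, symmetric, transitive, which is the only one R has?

serial

Reflexive: no — w0 is not related to itself.
Serial: yes — every world has a successor (e.g. w0 R w1).
Symmetric: no — w0 R w1 but not w1 R w0.
Transitive: no — w0 R w1 and w1 R w4, but not w0 R w4.
Only serial holds.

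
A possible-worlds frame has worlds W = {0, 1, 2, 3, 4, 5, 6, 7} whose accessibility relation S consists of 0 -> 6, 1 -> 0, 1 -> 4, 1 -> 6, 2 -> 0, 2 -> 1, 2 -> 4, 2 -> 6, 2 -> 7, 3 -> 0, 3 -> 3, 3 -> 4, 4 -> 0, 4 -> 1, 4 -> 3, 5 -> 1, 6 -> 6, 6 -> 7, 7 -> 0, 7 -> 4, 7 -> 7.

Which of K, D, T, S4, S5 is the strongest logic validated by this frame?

Serial (axiom D): yes — every world has a successor (e.g. 0 S 6).
Reflexive (axiom T): no — 0 is not related to itself.
Transitive (axiom 4): no — 0 S 6 and 6 S 7, but not 0 S 7.
Euclidean (axiom 5): no — 1 S 0 and 1 S 4, but not 0 S 4.
So F validates K, D; T would additionally require S to be reflexive. The strongest is D.

D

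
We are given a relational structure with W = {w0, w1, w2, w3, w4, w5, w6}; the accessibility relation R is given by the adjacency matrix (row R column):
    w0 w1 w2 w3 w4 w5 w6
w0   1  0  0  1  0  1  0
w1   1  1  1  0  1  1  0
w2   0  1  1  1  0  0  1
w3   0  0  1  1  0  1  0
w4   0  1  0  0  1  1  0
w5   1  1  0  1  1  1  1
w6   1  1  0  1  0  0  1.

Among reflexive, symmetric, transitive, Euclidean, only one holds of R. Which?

reflexive

Reflexive: yes — every world is R-related to itself.
Symmetric: no — w0 R w3 but not w3 R w0.
Transitive: no — w0 R w3 and w3 R w2, but not w0 R w2.
Euclidean: no — w1 R w0 and w1 R w2, but not w0 R w2.
Only reflexive holds.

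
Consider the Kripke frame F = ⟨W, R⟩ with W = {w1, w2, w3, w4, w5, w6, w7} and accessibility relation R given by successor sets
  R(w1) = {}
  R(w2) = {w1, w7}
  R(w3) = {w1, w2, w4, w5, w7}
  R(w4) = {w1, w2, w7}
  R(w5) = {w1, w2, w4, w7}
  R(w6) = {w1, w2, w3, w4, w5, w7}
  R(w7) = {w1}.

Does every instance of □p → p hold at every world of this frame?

No

By correspondence theory, T is valid on a frame iff R is reflexive.
Reflexive: no — w1 is not related to itself.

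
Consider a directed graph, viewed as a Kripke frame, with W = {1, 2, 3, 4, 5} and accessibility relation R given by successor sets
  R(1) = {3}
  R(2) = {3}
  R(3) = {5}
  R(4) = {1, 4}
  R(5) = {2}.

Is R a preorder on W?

Reflexive: no — 1 is not related to itself.
Transitive: no — 1 R 3 and 3 R 5, but not 1 R 5.
So R is not a preorder.

No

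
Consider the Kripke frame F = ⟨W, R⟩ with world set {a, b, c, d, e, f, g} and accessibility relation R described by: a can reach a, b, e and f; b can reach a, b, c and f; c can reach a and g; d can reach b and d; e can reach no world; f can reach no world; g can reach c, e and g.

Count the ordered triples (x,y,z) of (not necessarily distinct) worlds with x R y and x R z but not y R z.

25

Enumerating: (a,b,e), (a,e,a), (a,e,b), (a,e,e), (a,e,f), (a,f,a), (a,f,b), (a,f,e), (a,f,f), (b,a,c), (b,c,b), (b,c,c), … and 13 more.
Total: 25.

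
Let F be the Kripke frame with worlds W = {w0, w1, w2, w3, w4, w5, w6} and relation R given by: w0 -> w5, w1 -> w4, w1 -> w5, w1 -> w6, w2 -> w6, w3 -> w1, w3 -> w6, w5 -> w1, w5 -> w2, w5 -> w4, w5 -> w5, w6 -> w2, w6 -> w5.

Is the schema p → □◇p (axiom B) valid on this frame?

The schema B characterises exactly the symmetric frames.
Symmetric: no — w0 R w5 but not w5 R w0.

No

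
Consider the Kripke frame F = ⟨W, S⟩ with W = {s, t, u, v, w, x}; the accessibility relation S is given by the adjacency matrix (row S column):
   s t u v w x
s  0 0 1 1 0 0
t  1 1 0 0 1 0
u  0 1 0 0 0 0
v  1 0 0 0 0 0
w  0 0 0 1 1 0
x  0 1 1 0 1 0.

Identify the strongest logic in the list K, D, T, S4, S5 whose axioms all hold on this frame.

D

Serial (axiom D): yes — every world has a successor (e.g. s S u).
Reflexive (axiom T): no — s is not related to itself.
Transitive (axiom 4): no — s S u and u S t, but not s S t.
Euclidean (axiom 5): no — s S u and s S v, but not u S v.
So F validates K, D; T would additionally require S to be reflexive. The strongest is D.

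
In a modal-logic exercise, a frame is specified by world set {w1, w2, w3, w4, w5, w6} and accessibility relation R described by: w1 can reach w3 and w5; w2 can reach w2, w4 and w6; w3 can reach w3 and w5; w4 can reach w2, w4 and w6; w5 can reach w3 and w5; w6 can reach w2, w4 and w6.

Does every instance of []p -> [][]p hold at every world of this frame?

Yes

Axiom 4 corresponds to the accessibility relation being transitive.
Transitive: yes — every two-step R-path is closed by a direct edge.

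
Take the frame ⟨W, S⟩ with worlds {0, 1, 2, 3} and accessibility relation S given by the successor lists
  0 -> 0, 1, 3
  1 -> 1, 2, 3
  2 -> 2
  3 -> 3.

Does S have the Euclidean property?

Euclidean: no — 0 S 3 and 0 S 1, but not 3 S 1.

No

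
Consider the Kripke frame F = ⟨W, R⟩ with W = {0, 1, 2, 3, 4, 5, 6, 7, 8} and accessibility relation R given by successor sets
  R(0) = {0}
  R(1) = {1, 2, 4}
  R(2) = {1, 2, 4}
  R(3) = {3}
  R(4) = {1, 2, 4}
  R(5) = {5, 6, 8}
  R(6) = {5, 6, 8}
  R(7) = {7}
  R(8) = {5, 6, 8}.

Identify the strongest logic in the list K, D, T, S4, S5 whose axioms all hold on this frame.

Serial (axiom D): yes — every world has a successor (e.g. 0 R 0).
Reflexive (axiom T): yes — every world is R-related to itself.
Transitive (axiom 4): yes — every two-step R-path is closed by a direct edge.
Euclidean (axiom 5): yes — any two successors of a common world are R-related.
So F validates K, D, T, S4, S5. The strongest is S5.

S5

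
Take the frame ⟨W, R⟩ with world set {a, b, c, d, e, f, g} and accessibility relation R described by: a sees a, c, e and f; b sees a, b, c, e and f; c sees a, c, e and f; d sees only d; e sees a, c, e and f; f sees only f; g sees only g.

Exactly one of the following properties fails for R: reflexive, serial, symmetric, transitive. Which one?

symmetric

Reflexive: yes — every world is R-related to itself.
Serial: yes — every world has a successor (e.g. a R a).
Symmetric: no — a R f but not f R a.
Transitive: yes — every two-step R-path is closed by a direct edge.
Only symmetric fails.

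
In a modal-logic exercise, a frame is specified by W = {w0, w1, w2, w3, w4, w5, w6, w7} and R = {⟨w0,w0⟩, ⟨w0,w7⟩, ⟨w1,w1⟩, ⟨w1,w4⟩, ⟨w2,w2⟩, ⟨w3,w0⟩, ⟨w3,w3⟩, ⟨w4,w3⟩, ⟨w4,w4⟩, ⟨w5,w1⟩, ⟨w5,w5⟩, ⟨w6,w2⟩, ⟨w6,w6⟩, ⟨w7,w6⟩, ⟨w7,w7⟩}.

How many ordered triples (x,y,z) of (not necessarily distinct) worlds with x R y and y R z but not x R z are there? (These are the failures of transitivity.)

Enumerating: (w0,w7,w6), (w1,w4,w3), (w3,w0,w7), (w4,w3,w0), (w5,w1,w4), (w7,w6,w2).

6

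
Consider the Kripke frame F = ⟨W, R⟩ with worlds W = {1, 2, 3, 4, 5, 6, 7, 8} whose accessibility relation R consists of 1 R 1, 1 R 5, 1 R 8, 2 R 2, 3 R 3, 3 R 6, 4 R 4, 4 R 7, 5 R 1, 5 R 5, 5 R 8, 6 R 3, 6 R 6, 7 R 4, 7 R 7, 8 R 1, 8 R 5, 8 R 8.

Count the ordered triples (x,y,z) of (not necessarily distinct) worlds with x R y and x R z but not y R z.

R is Euclidean; there are no such tuples.

0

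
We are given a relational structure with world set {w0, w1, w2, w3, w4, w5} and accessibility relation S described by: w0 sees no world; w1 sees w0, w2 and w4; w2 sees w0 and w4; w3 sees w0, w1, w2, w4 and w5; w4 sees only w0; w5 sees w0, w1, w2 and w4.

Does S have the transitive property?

Transitive: yes — every two-step S-path is closed by a direct edge.

Yes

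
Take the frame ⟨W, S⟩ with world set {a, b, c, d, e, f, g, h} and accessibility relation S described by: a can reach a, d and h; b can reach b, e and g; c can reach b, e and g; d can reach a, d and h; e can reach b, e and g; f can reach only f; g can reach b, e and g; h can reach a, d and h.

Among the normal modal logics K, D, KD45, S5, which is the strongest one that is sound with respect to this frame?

KD45

Serial (axiom D): yes — every world has a successor (e.g. a S a).
Euclidean (axiom 5): yes — any two successors of a common world are S-related.
Transitive (axiom 4): yes — every two-step S-path is closed by a direct edge.
Reflexive (axiom T): no — c is not related to itself.
So F validates K, D, KD45; S5 would additionally require S to be reflexive. The strongest is KD45.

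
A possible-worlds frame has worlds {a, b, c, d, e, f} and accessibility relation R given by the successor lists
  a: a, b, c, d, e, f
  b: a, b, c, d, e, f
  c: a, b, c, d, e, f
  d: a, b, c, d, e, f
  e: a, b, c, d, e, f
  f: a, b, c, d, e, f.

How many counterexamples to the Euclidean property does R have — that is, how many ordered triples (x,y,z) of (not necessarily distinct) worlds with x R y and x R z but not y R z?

R is Euclidean; there are no such tuples.

0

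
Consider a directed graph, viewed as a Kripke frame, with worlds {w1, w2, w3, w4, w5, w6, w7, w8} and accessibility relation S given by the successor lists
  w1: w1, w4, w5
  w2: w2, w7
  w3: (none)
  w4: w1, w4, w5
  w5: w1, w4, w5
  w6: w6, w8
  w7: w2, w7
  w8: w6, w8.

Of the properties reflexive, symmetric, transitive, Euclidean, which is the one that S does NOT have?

reflexive

Reflexive: no — w3 is not related to itself.
Symmetric: yes — every pair in S has its reverse in S.
Transitive: yes — every two-step S-path is closed by a direct edge.
Euclidean: yes — any two successors of a common world are S-related.
Only reflexive fails.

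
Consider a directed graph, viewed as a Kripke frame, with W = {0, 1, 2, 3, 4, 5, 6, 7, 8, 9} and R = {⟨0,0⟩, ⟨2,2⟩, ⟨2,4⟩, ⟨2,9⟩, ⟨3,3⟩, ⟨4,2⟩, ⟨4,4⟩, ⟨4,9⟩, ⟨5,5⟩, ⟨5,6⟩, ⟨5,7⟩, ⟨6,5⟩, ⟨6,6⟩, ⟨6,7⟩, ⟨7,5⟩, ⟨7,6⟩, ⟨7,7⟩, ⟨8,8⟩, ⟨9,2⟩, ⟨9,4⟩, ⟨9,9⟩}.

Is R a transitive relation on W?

Yes

Transitive: yes — every two-step R-path is closed by a direct edge.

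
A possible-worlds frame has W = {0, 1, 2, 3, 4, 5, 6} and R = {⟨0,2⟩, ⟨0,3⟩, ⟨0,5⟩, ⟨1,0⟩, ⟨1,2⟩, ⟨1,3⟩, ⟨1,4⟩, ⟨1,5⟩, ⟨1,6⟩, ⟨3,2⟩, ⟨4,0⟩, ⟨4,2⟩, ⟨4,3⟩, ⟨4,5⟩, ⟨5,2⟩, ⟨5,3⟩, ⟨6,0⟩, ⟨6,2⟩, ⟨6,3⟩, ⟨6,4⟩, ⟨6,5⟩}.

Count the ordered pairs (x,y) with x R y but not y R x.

21

Enumerating: (0,2), (0,3), (0,5), (1,0), (1,2), (1,3), (1,4), (1,5), (1,6), (3,2), (4,0), (4,2), … and 9 more.
Total: 21.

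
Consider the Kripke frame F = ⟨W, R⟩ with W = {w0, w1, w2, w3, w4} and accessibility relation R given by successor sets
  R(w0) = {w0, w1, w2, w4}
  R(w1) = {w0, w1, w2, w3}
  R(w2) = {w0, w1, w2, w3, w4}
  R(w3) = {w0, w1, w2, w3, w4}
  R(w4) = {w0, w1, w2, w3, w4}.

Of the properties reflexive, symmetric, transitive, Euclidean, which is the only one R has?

reflexive

Reflexive: yes — every world is R-related to itself.
Symmetric: no — w3 R w0 but not w0 R w3.
Transitive: no — w0 R w1 and w1 R w3, but not w0 R w3.
Euclidean: no — w0 R w1 and w0 R w4, but not w1 R w4.
Only reflexive holds.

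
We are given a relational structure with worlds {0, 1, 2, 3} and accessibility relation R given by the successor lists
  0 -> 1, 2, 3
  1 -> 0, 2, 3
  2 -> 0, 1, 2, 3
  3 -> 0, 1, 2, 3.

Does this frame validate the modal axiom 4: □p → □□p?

The schema 4 characterises exactly the transitive frames.
Transitive: no — 0 R 1 and 1 R 0, but not 0 R 0.

No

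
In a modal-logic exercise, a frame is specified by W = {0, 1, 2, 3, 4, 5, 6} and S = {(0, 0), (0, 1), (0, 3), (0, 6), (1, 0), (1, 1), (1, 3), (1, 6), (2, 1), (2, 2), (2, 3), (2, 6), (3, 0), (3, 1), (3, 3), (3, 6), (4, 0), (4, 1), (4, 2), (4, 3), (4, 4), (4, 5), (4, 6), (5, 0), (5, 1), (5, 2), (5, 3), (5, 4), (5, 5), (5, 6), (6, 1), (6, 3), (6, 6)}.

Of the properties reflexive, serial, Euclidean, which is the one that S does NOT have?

Reflexive: yes — every world is S-related to itself.
Serial: yes — every world has a successor (e.g. 0 S 0).
Euclidean: no — 1 S 6 and 1 S 0, but not 6 S 0.
Only Euclidean fails.

Euclidean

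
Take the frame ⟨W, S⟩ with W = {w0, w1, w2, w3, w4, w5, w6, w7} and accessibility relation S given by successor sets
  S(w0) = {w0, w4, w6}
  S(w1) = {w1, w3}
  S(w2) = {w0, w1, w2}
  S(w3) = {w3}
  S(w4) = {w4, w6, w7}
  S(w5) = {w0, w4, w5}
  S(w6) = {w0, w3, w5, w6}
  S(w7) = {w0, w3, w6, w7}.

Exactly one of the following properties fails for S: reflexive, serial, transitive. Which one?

Reflexive: yes — every world is S-related to itself.
Serial: yes — every world has a successor (e.g. w0 S w0).
Transitive: no — w0 S w4 and w4 S w7, but not w0 S w7.
Only transitive fails.

transitive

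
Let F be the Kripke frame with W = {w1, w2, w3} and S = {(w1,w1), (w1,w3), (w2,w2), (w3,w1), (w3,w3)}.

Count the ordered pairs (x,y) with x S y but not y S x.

0

S is symmetric; there are no such tuples.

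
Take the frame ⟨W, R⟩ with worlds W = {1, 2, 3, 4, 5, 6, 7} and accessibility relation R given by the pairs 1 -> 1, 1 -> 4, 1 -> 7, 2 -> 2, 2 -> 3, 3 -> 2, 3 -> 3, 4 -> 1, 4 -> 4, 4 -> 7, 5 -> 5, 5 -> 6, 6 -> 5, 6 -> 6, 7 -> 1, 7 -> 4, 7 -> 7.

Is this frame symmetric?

Symmetric: yes — every pair in R has its reverse in R.

Yes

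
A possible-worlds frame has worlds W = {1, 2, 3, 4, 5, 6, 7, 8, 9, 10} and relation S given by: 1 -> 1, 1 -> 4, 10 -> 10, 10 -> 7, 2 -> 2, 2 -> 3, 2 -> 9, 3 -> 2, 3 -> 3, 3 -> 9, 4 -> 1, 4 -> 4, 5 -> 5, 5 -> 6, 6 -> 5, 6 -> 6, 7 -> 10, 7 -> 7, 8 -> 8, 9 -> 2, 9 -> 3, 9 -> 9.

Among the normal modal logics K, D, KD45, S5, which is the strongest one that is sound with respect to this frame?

S5

Serial (axiom D): yes — every world has a successor (e.g. 1 S 1).
Euclidean (axiom 5): yes — any two successors of a common world are S-related.
Transitive (axiom 4): yes — every two-step S-path is closed by a direct edge.
Reflexive (axiom T): yes — every world is S-related to itself.
So F validates K, D, KD45, S5. The strongest is S5.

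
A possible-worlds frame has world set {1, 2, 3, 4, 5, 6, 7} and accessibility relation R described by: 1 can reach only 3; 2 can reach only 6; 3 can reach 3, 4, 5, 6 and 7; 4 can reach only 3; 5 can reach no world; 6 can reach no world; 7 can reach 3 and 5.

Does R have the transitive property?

Transitive: no — 1 R 3 and 3 R 4, but not 1 R 4.

No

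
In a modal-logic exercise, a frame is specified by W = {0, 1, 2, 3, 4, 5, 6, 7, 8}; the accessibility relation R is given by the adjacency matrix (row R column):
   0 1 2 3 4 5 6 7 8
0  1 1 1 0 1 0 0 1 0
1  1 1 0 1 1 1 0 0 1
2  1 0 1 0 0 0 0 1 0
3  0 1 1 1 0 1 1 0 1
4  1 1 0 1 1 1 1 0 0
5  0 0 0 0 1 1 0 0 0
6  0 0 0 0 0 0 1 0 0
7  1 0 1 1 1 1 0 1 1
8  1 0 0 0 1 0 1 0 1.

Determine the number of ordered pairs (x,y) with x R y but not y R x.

15

Enumerating: (1,5), (1,8), (3,2), (3,5), (3,6), (3,8), (4,3), (4,6), (7,3), (7,4), (7,5), (7,8), (8,0), (8,4), (8,6).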